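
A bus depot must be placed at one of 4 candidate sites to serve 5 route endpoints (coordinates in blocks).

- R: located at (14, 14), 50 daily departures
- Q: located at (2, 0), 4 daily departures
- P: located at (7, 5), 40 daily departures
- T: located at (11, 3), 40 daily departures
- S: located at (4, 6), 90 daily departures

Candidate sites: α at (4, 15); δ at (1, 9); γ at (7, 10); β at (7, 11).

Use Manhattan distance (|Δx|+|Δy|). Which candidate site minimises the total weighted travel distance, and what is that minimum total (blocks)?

γ, total 1880 blocks

Total weighted distance at each candidate:
  α (4, 15): total = 2708
  δ (1, 9): total = 2520
  γ (7, 10): total = 1880
  β (7, 11): total = 2004
Minimum is at γ with total 1880 blocks.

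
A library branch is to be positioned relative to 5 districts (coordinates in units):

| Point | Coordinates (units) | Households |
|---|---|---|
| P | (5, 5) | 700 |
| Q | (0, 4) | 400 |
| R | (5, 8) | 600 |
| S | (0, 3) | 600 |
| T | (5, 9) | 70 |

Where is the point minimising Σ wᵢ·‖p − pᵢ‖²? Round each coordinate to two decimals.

The minimiser of Σwᵢ‖p−pᵢ‖² is the weighted centroid p* = (Σwᵢpᵢ)/(Σwᵢ).
Σwᵢ = 2370.
Σwᵢxᵢ = 700·5 + 400·0 + 600·5 + 600·0 + 70·5 = 6850.
Σwᵢyᵢ = 700·5 + 400·4 + 600·8 + 600·3 + 70·9 = 12330.
x* = 6850/2370 = 2.89, y* = 12330/2370 = 5.20.

(2.89, 5.20)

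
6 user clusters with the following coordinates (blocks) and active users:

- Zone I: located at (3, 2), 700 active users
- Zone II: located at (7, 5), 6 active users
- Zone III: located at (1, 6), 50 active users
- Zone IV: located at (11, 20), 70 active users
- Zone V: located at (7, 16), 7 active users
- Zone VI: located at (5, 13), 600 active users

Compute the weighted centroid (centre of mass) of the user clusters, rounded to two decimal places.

(4.19, 7.71)

The minimiser of Σwᵢ‖p−pᵢ‖² is the weighted centroid p* = (Σwᵢpᵢ)/(Σwᵢ).
Σwᵢ = 1433.
Σwᵢxᵢ = 700·3 + 6·7 + 50·1 + 70·11 + 7·7 + 600·5 = 6011.
Σwᵢyᵢ = 700·2 + 6·5 + 50·6 + 70·20 + 7·16 + 600·13 = 11042.
x* = 6011/1433 = 4.19, y* = 11042/1433 = 7.71.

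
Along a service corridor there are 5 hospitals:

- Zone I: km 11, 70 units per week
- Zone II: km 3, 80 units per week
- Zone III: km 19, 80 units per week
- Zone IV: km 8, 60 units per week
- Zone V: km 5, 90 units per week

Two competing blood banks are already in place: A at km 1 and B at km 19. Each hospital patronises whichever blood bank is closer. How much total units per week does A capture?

230

The indifferent point is the midpoint (1+19)/2 = 10; hospitals left of it (closer to A at 1) go to A, those right go to B.
  Zone II at 3 (w=80) → A
  Zone V at 5 (w=90) → A
  Zone IV at 8 (w=60) → A
  Zone I at 11 (w=70) → B
  Zone III at 19 (w=80) → B
A captures 230; B captures 150.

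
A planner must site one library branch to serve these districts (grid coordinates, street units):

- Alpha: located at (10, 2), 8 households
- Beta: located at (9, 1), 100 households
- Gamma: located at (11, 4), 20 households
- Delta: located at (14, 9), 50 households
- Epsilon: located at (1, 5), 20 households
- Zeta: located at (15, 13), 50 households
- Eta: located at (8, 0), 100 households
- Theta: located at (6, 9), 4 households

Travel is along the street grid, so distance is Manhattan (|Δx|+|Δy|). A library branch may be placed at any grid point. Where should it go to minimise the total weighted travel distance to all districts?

(9, 1)

Manhattan distance separates: Σwᵢ(|x−xᵢ|+|y−yᵢ|) = Σwᵢ|x−xᵢ| + Σwᵢ|y−yᵢ|, so x and y are optimised independently as 1-D weighted medians.
Total weight W = 352; half = 176.
x-coordinate, sorted with cumulative weight:
  x=1 (Epsilon, w=20) cum 20
  x=6 (Theta, w=4) cum 24
  x=8 (Eta, w=100) cum 124
  x=9 (Beta, w=100) cum 224  ← median
  x=10 (Alpha, w=8) cum 232
  x=11 (Gamma, w=20) cum 252
  x=14 (Delta, w=50) cum 302
  x=15 (Zeta, w=50) cum 352
⇒ x* = 9
y-coordinate, sorted with cumulative weight:
  y=0 (Eta, w=100) cum 100
  y=1 (Beta, w=100) cum 200  ← median
  y=2 (Alpha, w=8) cum 208
  y=4 (Gamma, w=20) cum 228
  y=5 (Epsilon, w=20) cum 248
  y=9 (Delta, w=50) cum 298
  y=9 (Theta, w=4) cum 302
  y=13 (Zeta, w=50) cum 352
⇒ y* = 1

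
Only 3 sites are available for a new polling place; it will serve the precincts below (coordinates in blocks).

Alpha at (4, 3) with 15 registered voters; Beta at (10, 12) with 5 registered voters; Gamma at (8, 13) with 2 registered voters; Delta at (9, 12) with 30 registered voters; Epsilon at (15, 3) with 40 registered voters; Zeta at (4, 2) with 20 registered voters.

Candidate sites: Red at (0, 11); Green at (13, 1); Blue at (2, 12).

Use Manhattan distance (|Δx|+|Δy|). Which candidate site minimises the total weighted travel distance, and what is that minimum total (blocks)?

Green, total 1079 blocks

Total weighted distance at each candidate:
  Red (0, 11): total = 1735
  Green (13, 1): total = 1079
  Blue (2, 12): total = 1549
Minimum is at Green with total 1079 blocks.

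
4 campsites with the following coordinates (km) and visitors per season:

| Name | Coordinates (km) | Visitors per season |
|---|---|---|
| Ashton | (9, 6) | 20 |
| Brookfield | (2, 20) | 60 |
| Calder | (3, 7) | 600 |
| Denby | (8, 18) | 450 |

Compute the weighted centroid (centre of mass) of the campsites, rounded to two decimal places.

The minimiser of Σwᵢ‖p−pᵢ‖² is the weighted centroid p* = (Σwᵢpᵢ)/(Σwᵢ).
Σwᵢ = 1130.
Σwᵢxᵢ = 20·9 + 60·2 + 600·3 + 450·8 = 5700.
Σwᵢyᵢ = 20·6 + 60·20 + 600·7 + 450·18 = 13620.
x* = 5700/1130 = 5.04, y* = 13620/1130 = 12.05.

(5.04, 12.05)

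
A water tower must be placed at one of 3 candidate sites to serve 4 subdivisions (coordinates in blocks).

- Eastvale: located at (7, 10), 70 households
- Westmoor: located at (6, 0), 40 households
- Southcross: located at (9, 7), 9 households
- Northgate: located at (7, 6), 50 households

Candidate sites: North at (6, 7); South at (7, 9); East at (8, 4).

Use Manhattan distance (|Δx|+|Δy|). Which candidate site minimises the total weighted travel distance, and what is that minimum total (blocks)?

South, total 656 blocks

Total weighted distance at each candidate:
  North (6, 7): total = 687
  South (7, 9): total = 656
  East (8, 4): total = 916
Minimum is at South with total 656 blocks.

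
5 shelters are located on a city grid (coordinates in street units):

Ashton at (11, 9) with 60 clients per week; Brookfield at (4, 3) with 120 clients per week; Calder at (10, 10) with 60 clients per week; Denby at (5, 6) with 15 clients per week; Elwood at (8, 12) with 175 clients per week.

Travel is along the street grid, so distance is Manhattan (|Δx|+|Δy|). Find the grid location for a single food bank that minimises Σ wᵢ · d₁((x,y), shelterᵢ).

(8, 10)

Manhattan distance separates: Σwᵢ(|x−xᵢ|+|y−yᵢ|) = Σwᵢ|x−xᵢ| + Σwᵢ|y−yᵢ|, so x and y are optimised independently as 1-D weighted medians.
Total weight W = 430; half = 215.
x-coordinate, sorted with cumulative weight:
  x=4 (Brookfield, w=120) cum 120
  x=5 (Denby, w=15) cum 135
  x=8 (Elwood, w=175) cum 310  ← median
  x=10 (Calder, w=60) cum 370
  x=11 (Ashton, w=60) cum 430
⇒ x* = 8
y-coordinate, sorted with cumulative weight:
  y=3 (Brookfield, w=120) cum 120
  y=6 (Denby, w=15) cum 135
  y=9 (Ashton, w=60) cum 195
  y=10 (Calder, w=60) cum 255  ← median
  y=12 (Elwood, w=175) cum 430
⇒ y* = 10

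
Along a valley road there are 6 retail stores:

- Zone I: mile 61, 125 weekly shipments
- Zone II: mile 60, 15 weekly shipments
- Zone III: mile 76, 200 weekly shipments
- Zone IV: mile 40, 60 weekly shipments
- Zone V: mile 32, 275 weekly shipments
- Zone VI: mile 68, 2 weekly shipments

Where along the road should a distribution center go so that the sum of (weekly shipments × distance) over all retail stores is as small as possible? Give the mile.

x = 60

For a sum of weighted absolute distances on a line, the optimum is the weighted median (not the mean). Total weight W = 677; half-weight = 338.5.
Sort by position and accumulate weight:
  mile 32 (Zone V, w=275) → cum 275
  mile 40 (Zone IV, w=60) → cum 335
  mile 60 (Zone II, w=15) → cum 350  ≥ 338.5 → median here
  mile 61 (Zone I, w=125) → cum 475
  mile 68 (Zone VI, w=2) → cum 477
  mile 76 (Zone III, w=200) → cum 677
Optimal location: mile 60.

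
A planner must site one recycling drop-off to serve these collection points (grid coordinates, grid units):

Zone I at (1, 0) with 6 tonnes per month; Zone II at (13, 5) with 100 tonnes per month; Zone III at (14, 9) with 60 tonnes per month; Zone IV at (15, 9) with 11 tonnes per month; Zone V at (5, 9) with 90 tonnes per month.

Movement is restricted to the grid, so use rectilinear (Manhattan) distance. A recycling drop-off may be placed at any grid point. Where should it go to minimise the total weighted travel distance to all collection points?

Manhattan distance separates: Σwᵢ(|x−xᵢ|+|y−yᵢ|) = Σwᵢ|x−xᵢ| + Σwᵢ|y−yᵢ|, so x and y are optimised independently as 1-D weighted medians.
Total weight W = 267; half = 133.5.
x-coordinate, sorted with cumulative weight:
  x=1 (Zone I, w=6) cum 6
  x=5 (Zone V, w=90) cum 96
  x=13 (Zone II, w=100) cum 196  ← median
  x=14 (Zone III, w=60) cum 256
  x=15 (Zone IV, w=11) cum 267
⇒ x* = 13
y-coordinate, sorted with cumulative weight:
  y=0 (Zone I, w=6) cum 6
  y=5 (Zone II, w=100) cum 106
  y=9 (Zone III, w=60) cum 166  ← median
  y=9 (Zone IV, w=11) cum 177
  y=9 (Zone V, w=90) cum 267
⇒ y* = 9

(13, 9)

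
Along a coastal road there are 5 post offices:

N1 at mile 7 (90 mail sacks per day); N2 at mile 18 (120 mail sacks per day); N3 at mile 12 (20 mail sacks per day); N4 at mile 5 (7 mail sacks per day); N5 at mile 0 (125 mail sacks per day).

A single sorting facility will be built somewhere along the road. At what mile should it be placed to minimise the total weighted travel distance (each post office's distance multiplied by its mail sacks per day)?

For a sum of weighted absolute distances on a line, the optimum is the weighted median (not the mean). Total weight W = 362; half-weight = 181.
Sort by position and accumulate weight:
  mile 0 (N5, w=125) → cum 125
  mile 5 (N4, w=7) → cum 132
  mile 7 (N1, w=90) → cum 222  ≥ 181 → median here
  mile 12 (N3, w=20) → cum 242
  mile 18 (N2, w=120) → cum 362
Optimal location: mile 7.

x = 7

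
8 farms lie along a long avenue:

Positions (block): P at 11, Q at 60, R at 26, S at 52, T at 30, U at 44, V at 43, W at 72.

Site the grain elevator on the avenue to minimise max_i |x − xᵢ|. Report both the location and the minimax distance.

The 1-center on a line is the midpoint of the two extreme points: leftmost at 11, rightmost at 72.
Optimal location = (11 + 72)/2 = 41.5; maximum distance = (72 − 11)/2 = 30.5.

location 41.5, max distance 30.5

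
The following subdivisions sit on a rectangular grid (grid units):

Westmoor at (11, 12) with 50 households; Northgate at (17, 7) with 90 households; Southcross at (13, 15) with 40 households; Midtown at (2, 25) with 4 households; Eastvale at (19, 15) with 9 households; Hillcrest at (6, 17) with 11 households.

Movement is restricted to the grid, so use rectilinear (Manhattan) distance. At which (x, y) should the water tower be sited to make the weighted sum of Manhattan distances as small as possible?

(13, 12)

Manhattan distance separates: Σwᵢ(|x−xᵢ|+|y−yᵢ|) = Σwᵢ|x−xᵢ| + Σwᵢ|y−yᵢ|, so x and y are optimised independently as 1-D weighted medians.
Total weight W = 204; half = 102.
x-coordinate, sorted with cumulative weight:
  x=2 (Midtown, w=4) cum 4
  x=6 (Hillcrest, w=11) cum 15
  x=11 (Westmoor, w=50) cum 65
  x=13 (Southcross, w=40) cum 105  ← median
  x=17 (Northgate, w=90) cum 195
  x=19 (Eastvale, w=9) cum 204
⇒ x* = 13
y-coordinate, sorted with cumulative weight:
  y=7 (Northgate, w=90) cum 90
  y=12 (Westmoor, w=50) cum 140  ← median
  y=15 (Southcross, w=40) cum 180
  y=15 (Eastvale, w=9) cum 189
  y=17 (Hillcrest, w=11) cum 200
  y=25 (Midtown, w=4) cum 204
⇒ y* = 12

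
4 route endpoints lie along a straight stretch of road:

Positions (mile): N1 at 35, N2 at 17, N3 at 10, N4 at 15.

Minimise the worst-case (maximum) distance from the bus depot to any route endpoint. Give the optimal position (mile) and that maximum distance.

The 1-center on a line is the midpoint of the two extreme points: leftmost at 10, rightmost at 35.
Optimal location = (10 + 35)/2 = 22.5; maximum distance = (35 − 10)/2 = 12.5.

location 22.5, max distance 12.5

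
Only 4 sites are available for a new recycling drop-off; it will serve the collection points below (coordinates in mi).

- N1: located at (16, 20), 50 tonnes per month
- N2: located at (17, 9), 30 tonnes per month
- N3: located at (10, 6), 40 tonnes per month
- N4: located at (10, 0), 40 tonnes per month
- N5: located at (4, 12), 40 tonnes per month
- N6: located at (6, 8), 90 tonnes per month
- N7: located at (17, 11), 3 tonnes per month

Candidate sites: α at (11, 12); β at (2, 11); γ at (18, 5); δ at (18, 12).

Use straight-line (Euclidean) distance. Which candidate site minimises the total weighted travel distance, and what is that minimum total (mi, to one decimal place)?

Total weighted distance at each candidate:
  α (11, 12): total = 2272.4
  β (2, 11): total = 2792.0
  γ (18, 5): total = 3337.8
  δ (18, 12): total = 3186.7
Minimum is at α with total 2272.4 mi.

α, total 2272.4 mi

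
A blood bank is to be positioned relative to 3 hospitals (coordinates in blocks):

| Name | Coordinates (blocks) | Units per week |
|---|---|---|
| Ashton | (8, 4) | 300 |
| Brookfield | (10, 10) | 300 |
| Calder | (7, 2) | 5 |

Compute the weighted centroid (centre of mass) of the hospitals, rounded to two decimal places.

The minimiser of Σwᵢ‖p−pᵢ‖² is the weighted centroid p* = (Σwᵢpᵢ)/(Σwᵢ).
Σwᵢ = 605.
Σwᵢxᵢ = 300·8 + 300·10 + 5·7 = 5435.
Σwᵢyᵢ = 300·4 + 300·10 + 5·2 = 4210.
x* = 5435/605 = 8.98, y* = 4210/605 = 6.96.

(8.98, 6.96)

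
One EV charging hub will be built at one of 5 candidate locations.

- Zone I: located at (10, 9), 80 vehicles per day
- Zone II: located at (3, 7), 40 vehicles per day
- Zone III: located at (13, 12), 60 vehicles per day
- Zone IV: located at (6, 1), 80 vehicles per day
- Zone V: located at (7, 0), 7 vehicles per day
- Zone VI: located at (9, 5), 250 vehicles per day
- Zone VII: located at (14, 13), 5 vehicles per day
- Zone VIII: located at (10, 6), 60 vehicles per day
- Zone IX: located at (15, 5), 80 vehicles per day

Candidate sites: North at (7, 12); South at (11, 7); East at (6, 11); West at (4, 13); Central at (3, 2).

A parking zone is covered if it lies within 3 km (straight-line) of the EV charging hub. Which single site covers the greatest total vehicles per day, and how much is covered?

South, covering 390

Coverage radius r = 3 km; a point is covered iff (Δx)²+(Δy)² ≤ 3² = 9.
  North (7, 12): covers {none} → 0
  South (11, 7): covers {Zone I, Zone VI, Zone VIII} → 390
  East (6, 11): covers {none} → 0
  West (4, 13): covers {none} → 0
  Central (3, 2): covers {none} → 0
Maximum coverage at South: 390 vehicles per day.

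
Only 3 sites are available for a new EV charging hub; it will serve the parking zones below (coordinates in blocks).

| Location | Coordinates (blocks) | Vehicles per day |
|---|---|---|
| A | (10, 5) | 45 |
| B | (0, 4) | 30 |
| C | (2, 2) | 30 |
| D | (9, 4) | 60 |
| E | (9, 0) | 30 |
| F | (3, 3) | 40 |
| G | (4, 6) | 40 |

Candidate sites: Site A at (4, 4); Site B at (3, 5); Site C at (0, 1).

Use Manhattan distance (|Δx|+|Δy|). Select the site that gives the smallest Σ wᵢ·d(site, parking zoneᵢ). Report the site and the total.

Total weighted distance at each candidate:
  Site A (4, 4): total = 1285
  Site B (3, 5): total = 1465
  Site C (0, 1): total = 2390
Minimum is at Site A with total 1285 blocks.

Site A, total 1285 blocks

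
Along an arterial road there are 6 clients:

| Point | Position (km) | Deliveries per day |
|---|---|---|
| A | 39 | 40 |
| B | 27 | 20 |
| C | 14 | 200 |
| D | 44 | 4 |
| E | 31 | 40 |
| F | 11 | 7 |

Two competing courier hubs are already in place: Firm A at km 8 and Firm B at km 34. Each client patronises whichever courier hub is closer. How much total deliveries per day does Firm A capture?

207

The indifferent point is the midpoint (8+34)/2 = 21; clients left of it (closer to Firm A at 8) go to Firm A, those right go to Firm B.
  F at 11 (w=7) → Firm A
  C at 14 (w=200) → Firm A
  B at 27 (w=20) → Firm B
  E at 31 (w=40) → Firm B
  A at 39 (w=40) → Firm B
  D at 44 (w=4) → Firm B
Firm A captures 207; Firm B captures 104.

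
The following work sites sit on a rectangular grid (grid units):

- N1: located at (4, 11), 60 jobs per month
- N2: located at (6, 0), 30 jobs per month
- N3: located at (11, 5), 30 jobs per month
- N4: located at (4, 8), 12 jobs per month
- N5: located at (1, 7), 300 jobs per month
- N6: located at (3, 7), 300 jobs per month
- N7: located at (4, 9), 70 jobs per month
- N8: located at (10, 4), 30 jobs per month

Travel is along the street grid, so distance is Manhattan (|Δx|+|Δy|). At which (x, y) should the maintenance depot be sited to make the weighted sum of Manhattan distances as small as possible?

(3, 7)

Manhattan distance separates: Σwᵢ(|x−xᵢ|+|y−yᵢ|) = Σwᵢ|x−xᵢ| + Σwᵢ|y−yᵢ|, so x and y are optimised independently as 1-D weighted medians.
Total weight W = 832; half = 416.
x-coordinate, sorted with cumulative weight:
  x=1 (N5, w=300) cum 300
  x=3 (N6, w=300) cum 600  ← median
  x=4 (N1, w=60) cum 660
  x=4 (N4, w=12) cum 672
  x=4 (N7, w=70) cum 742
  x=6 (N2, w=30) cum 772
  x=10 (N8, w=30) cum 802
  x=11 (N3, w=30) cum 832
⇒ x* = 3
y-coordinate, sorted with cumulative weight:
  y=0 (N2, w=30) cum 30
  y=4 (N8, w=30) cum 60
  y=5 (N3, w=30) cum 90
  y=7 (N5, w=300) cum 390
  y=7 (N6, w=300) cum 690  ← median
  y=8 (N4, w=12) cum 702
  y=9 (N7, w=70) cum 772
  y=11 (N1, w=60) cum 832
⇒ y* = 7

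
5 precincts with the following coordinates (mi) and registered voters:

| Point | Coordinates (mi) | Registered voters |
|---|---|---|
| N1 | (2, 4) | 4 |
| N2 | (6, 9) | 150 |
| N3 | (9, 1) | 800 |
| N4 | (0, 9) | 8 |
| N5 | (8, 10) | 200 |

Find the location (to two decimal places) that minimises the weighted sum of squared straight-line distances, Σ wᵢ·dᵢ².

(8.35, 3.65)

The minimiser of Σwᵢ‖p−pᵢ‖² is the weighted centroid p* = (Σwᵢpᵢ)/(Σwᵢ).
Σwᵢ = 1162.
Σwᵢxᵢ = 4·2 + 150·6 + 800·9 + 8·0 + 200·8 = 9708.
Σwᵢyᵢ = 4·4 + 150·9 + 800·1 + 8·9 + 200·10 = 4238.
x* = 9708/1162 = 8.35, y* = 4238/1162 = 3.65.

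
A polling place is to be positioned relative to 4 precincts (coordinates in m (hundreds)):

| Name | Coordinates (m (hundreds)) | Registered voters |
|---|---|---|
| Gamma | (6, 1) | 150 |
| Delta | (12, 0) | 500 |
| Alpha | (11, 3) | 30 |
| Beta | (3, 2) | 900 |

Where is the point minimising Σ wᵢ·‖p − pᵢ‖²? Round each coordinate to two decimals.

The minimiser of Σwᵢ‖p−pᵢ‖² is the weighted centroid p* = (Σwᵢpᵢ)/(Σwᵢ).
Σwᵢ = 1580.
Σwᵢxᵢ = 150·6 + 500·12 + 30·11 + 900·3 = 9930.
Σwᵢyᵢ = 150·1 + 500·0 + 30·3 + 900·2 = 2040.
x* = 9930/1580 = 6.28, y* = 2040/1580 = 1.29.

(6.28, 1.29)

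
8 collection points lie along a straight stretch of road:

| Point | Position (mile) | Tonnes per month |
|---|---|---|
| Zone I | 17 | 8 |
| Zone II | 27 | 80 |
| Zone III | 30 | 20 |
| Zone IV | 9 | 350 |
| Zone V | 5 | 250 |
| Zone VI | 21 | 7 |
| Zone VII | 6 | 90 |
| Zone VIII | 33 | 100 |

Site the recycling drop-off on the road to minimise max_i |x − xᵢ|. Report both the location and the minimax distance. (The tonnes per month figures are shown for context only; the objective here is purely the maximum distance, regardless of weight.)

location 19, max distance 14

The 1-center on a line is the midpoint of the two extreme points: leftmost at 5, rightmost at 33.
Optimal location = (5 + 33)/2 = 19; maximum distance = (33 − 5)/2 = 14.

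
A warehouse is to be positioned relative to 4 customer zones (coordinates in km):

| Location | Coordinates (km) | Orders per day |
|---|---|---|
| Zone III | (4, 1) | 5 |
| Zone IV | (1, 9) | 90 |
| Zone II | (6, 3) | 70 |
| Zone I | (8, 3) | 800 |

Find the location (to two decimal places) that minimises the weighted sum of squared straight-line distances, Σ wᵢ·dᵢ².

(7.18, 3.55)

The minimiser of Σwᵢ‖p−pᵢ‖² is the weighted centroid p* = (Σwᵢpᵢ)/(Σwᵢ).
Σwᵢ = 965.
Σwᵢxᵢ = 5·4 + 90·1 + 70·6 + 800·8 = 6930.
Σwᵢyᵢ = 5·1 + 90·9 + 70·3 + 800·3 = 3425.
x* = 6930/965 = 7.18, y* = 3425/965 = 3.55.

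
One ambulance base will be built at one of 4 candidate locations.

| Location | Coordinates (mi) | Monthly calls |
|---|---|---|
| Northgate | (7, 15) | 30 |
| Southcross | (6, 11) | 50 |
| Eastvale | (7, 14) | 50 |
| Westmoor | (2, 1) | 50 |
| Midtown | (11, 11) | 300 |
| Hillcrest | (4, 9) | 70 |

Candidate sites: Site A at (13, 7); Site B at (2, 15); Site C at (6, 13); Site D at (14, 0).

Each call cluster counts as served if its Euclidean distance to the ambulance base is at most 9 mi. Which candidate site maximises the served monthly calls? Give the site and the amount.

Site C, covering 500

Coverage radius r = 9 mi; a point is covered iff (Δx)²+(Δy)² ≤ 9² = 81.
  Site A (13, 7): covers {Southcross, Midtown} → 350
  Site B (2, 15): covers {Northgate, Southcross, Eastvale, Hillcrest} → 200
  Site C (6, 13): covers {Northgate, Southcross, Eastvale, Midtown, Hillcrest} → 500
  Site D (14, 0): covers {none} → 0
Maximum coverage at Site C: 500 monthly calls.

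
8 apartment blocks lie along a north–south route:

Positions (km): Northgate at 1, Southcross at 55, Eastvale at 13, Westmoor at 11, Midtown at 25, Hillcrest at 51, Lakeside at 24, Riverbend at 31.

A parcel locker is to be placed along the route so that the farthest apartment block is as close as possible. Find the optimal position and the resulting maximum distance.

The 1-center on a line is the midpoint of the two extreme points: leftmost at 1, rightmost at 55.
Optimal location = (1 + 55)/2 = 28; maximum distance = (55 − 1)/2 = 27.

location 28, max distance 27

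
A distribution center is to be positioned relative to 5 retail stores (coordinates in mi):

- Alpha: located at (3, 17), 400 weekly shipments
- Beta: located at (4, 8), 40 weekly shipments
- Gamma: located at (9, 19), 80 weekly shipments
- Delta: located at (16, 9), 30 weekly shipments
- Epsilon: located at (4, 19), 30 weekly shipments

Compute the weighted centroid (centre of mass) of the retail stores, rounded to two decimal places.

(4.62, 16.34)

The minimiser of Σwᵢ‖p−pᵢ‖² is the weighted centroid p* = (Σwᵢpᵢ)/(Σwᵢ).
Σwᵢ = 580.
Σwᵢxᵢ = 400·3 + 40·4 + 80·9 + 30·16 + 30·4 = 2680.
Σwᵢyᵢ = 400·17 + 40·8 + 80·19 + 30·9 + 30·19 = 9480.
x* = 2680/580 = 4.62, y* = 9480/580 = 16.34.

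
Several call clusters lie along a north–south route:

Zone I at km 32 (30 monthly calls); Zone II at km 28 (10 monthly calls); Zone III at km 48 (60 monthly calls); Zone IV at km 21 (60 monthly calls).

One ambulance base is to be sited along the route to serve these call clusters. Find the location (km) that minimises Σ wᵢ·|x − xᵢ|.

x = 32

For a sum of weighted absolute distances on a line, the optimum is the weighted median (not the mean). Total weight W = 160; half-weight = 80.
Sort by position and accumulate weight:
  km 21 (Zone IV, w=60) → cum 60
  km 28 (Zone II, w=10) → cum 70
  km 32 (Zone I, w=30) → cum 100  ≥ 80 → median here
  km 48 (Zone III, w=60) → cum 160
Optimal location: km 32.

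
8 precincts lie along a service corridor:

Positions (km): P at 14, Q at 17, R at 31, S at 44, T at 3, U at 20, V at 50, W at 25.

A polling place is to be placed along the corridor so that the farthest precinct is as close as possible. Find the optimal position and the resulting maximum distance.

location 26.5, max distance 23.5

The 1-center on a line is the midpoint of the two extreme points: leftmost at 3, rightmost at 50.
Optimal location = (3 + 50)/2 = 26.5; maximum distance = (50 − 3)/2 = 23.5.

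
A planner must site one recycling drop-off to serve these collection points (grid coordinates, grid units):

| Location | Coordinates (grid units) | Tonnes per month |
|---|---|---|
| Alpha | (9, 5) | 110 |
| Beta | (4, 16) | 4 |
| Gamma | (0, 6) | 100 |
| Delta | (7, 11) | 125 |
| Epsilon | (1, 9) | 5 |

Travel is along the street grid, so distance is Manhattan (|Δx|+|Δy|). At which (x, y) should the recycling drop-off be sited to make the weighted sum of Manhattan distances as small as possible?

(7, 6)

Manhattan distance separates: Σwᵢ(|x−xᵢ|+|y−yᵢ|) = Σwᵢ|x−xᵢ| + Σwᵢ|y−yᵢ|, so x and y are optimised independently as 1-D weighted medians.
Total weight W = 344; half = 172.
x-coordinate, sorted with cumulative weight:
  x=0 (Gamma, w=100) cum 100
  x=1 (Epsilon, w=5) cum 105
  x=4 (Beta, w=4) cum 109
  x=7 (Delta, w=125) cum 234  ← median
  x=9 (Alpha, w=110) cum 344
⇒ x* = 7
y-coordinate, sorted with cumulative weight:
  y=5 (Alpha, w=110) cum 110
  y=6 (Gamma, w=100) cum 210  ← median
  y=9 (Epsilon, w=5) cum 215
  y=11 (Delta, w=125) cum 340
  y=16 (Beta, w=4) cum 344
⇒ y* = 6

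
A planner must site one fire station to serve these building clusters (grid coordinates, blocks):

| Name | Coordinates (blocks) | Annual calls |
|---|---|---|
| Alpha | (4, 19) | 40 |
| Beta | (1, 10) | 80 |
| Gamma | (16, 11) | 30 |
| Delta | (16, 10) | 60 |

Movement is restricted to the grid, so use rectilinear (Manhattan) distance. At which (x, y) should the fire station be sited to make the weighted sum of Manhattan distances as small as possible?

(4, 10)

Manhattan distance separates: Σwᵢ(|x−xᵢ|+|y−yᵢ|) = Σwᵢ|x−xᵢ| + Σwᵢ|y−yᵢ|, so x and y are optimised independently as 1-D weighted medians.
Total weight W = 210; half = 105.
x-coordinate, sorted with cumulative weight:
  x=1 (Beta, w=80) cum 80
  x=4 (Alpha, w=40) cum 120  ← median
  x=16 (Gamma, w=30) cum 150
  x=16 (Delta, w=60) cum 210
⇒ x* = 4
y-coordinate, sorted with cumulative weight:
  y=10 (Beta, w=80) cum 80
  y=10 (Delta, w=60) cum 140  ← median
  y=11 (Gamma, w=30) cum 170
  y=19 (Alpha, w=40) cum 210
⇒ y* = 10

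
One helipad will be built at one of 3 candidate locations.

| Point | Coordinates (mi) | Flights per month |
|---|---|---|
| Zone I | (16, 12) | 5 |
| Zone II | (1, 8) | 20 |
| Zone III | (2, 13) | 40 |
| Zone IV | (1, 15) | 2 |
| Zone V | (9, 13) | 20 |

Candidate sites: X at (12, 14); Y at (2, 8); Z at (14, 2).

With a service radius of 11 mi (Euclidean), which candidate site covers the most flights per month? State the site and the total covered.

Coverage radius r = 11 mi; a point is covered iff (Δx)²+(Δy)² ≤ 11² = 121.
  X (12, 14): covers {Zone I, Zone III, Zone V} → 65
  Y (2, 8): covers {Zone II, Zone III, Zone IV, Zone V} → 82
  Z (14, 2): covers {Zone I} → 5
Maximum coverage at Y: 82 flights per month.

Y, covering 82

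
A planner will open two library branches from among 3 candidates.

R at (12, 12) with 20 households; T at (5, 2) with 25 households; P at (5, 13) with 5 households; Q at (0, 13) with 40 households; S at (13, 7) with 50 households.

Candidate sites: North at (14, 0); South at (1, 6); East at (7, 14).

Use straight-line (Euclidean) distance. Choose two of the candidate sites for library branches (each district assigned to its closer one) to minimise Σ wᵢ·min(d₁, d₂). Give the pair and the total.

{North, East}, total 985.8

Evaluate every pair (each demand assigned to the nearer of the two):
  {North, East}: total = 985.8
  {South, East}: total = 1004.1
  {North, South}: total = 1061.4
Best pair: {North, East} with total 985.8.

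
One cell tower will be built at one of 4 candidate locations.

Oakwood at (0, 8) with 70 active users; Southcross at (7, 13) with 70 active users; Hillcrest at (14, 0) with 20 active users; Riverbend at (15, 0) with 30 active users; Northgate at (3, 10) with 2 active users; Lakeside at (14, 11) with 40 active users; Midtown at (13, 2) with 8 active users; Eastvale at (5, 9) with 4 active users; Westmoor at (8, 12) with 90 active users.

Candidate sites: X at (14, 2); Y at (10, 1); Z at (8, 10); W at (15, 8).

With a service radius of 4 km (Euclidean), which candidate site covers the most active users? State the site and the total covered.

Z, covering 164

Coverage radius r = 4 km; a point is covered iff (Δx)²+(Δy)² ≤ 4² = 16.
  X (14, 2): covers {Hillcrest, Riverbend, Midtown} → 58
  Y (10, 1): covers {Midtown} → 8
  Z (8, 10): covers {Southcross, Eastvale, Westmoor} → 164
  W (15, 8): covers {Lakeside} → 40
Maximum coverage at Z: 164 active users.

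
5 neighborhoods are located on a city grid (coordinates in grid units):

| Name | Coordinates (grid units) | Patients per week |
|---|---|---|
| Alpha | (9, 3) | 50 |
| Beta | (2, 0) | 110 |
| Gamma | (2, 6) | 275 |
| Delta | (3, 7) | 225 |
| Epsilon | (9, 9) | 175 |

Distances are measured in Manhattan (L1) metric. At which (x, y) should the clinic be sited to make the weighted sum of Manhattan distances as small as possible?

(3, 6)

Manhattan distance separates: Σwᵢ(|x−xᵢ|+|y−yᵢ|) = Σwᵢ|x−xᵢ| + Σwᵢ|y−yᵢ|, so x and y are optimised independently as 1-D weighted medians.
Total weight W = 835; half = 417.5.
x-coordinate, sorted with cumulative weight:
  x=2 (Beta, w=110) cum 110
  x=2 (Gamma, w=275) cum 385
  x=3 (Delta, w=225) cum 610  ← median
  x=9 (Alpha, w=50) cum 660
  x=9 (Epsilon, w=175) cum 835
⇒ x* = 3
y-coordinate, sorted with cumulative weight:
  y=0 (Beta, w=110) cum 110
  y=3 (Alpha, w=50) cum 160
  y=6 (Gamma, w=275) cum 435  ← median
  y=7 (Delta, w=225) cum 660
  y=9 (Epsilon, w=175) cum 835
⇒ y* = 6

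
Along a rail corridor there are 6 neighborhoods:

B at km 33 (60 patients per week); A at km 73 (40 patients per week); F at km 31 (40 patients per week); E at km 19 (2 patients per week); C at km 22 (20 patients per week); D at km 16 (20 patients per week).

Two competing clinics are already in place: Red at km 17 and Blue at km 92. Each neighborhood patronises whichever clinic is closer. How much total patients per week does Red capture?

142

The indifferent point is the midpoint (17+92)/2 = 54.5; neighborhoods left of it (closer to Red at 17) go to Red, those right go to Blue.
  D at 16 (w=20) → Red
  E at 19 (w=2) → Red
  C at 22 (w=20) → Red
  F at 31 (w=40) → Red
  B at 33 (w=60) → Red
  A at 73 (w=40) → Blue
Red captures 142; Blue captures 40.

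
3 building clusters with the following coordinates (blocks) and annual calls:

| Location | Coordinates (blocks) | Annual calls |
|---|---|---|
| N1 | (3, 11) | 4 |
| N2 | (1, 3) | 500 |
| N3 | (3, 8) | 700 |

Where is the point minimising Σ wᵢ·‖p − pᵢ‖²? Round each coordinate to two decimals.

(2.17, 5.93)

The minimiser of Σwᵢ‖p−pᵢ‖² is the weighted centroid p* = (Σwᵢpᵢ)/(Σwᵢ).
Σwᵢ = 1204.
Σwᵢxᵢ = 4·3 + 500·1 + 700·3 = 2612.
Σwᵢyᵢ = 4·11 + 500·3 + 700·8 = 7144.
x* = 2612/1204 = 2.17, y* = 7144/1204 = 5.93.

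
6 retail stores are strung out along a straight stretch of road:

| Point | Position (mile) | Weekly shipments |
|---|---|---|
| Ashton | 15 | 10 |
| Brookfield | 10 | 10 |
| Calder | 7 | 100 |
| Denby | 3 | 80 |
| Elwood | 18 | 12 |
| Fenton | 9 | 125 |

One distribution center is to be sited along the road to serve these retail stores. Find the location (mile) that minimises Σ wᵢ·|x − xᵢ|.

x = 7

For a sum of weighted absolute distances on a line, the optimum is the weighted median (not the mean). Total weight W = 337; half-weight = 168.5.
Sort by position and accumulate weight:
  mile 3 (Denby, w=80) → cum 80
  mile 7 (Calder, w=100) → cum 180  ≥ 168.5 → median here
  mile 9 (Fenton, w=125) → cum 305
  mile 10 (Brookfield, w=10) → cum 315
  mile 15 (Ashton, w=10) → cum 325
  mile 18 (Elwood, w=12) → cum 337
Optimal location: mile 7.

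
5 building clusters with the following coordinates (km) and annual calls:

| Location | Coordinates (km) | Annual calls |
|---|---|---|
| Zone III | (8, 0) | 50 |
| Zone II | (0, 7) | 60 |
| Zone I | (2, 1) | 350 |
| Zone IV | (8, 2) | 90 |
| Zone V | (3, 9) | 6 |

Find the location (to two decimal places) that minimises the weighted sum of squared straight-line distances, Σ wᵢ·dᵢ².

The minimiser of Σwᵢ‖p−pᵢ‖² is the weighted centroid p* = (Σwᵢpᵢ)/(Σwᵢ).
Σwᵢ = 556.
Σwᵢxᵢ = 50·8 + 60·0 + 350·2 + 90·8 + 6·3 = 1838.
Σwᵢyᵢ = 50·0 + 60·7 + 350·1 + 90·2 + 6·9 = 1004.
x* = 1838/556 = 3.31, y* = 1004/556 = 1.81.

(3.31, 1.81)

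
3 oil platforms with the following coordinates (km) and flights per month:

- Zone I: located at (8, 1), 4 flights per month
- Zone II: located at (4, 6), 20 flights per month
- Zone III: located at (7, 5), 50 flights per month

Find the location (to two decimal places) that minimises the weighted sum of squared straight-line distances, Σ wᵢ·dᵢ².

The minimiser of Σwᵢ‖p−pᵢ‖² is the weighted centroid p* = (Σwᵢpᵢ)/(Σwᵢ).
Σwᵢ = 74.
Σwᵢxᵢ = 4·8 + 20·4 + 50·7 = 462.
Σwᵢyᵢ = 4·1 + 20·6 + 50·5 = 374.
x* = 462/74 = 6.24, y* = 374/74 = 5.05.

(6.24, 5.05)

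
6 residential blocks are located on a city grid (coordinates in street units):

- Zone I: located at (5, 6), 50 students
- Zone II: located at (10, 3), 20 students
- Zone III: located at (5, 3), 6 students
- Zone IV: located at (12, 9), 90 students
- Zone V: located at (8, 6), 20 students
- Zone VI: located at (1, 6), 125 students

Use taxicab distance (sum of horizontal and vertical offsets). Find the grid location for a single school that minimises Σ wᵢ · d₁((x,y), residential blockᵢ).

(5, 6)

Manhattan distance separates: Σwᵢ(|x−xᵢ|+|y−yᵢ|) = Σwᵢ|x−xᵢ| + Σwᵢ|y−yᵢ|, so x and y are optimised independently as 1-D weighted medians.
Total weight W = 311; half = 155.5.
x-coordinate, sorted with cumulative weight:
  x=1 (Zone VI, w=125) cum 125
  x=5 (Zone I, w=50) cum 175  ← median
  x=5 (Zone III, w=6) cum 181
  x=8 (Zone V, w=20) cum 201
  x=10 (Zone II, w=20) cum 221
  x=12 (Zone IV, w=90) cum 311
⇒ x* = 5
y-coordinate, sorted with cumulative weight:
  y=3 (Zone II, w=20) cum 20
  y=3 (Zone III, w=6) cum 26
  y=6 (Zone I, w=50) cum 76
  y=6 (Zone V, w=20) cum 96
  y=6 (Zone VI, w=125) cum 221  ← median
  y=9 (Zone IV, w=90) cum 311
⇒ y* = 6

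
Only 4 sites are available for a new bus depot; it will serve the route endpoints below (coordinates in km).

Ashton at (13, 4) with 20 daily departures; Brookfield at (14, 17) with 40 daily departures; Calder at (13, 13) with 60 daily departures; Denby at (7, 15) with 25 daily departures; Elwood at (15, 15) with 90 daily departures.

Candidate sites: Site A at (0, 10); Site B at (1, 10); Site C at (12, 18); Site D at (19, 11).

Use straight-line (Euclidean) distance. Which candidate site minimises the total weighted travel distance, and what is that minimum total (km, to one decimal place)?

Site C, total 1203.7 km

Total weighted distance at each candidate:
  Site A (0, 10): total = 3351.0
  Site B (1, 10): total = 3134.3
  Site C (12, 18): total = 1203.7
  Site D (19, 11): total = 1701.6
Minimum is at Site C with total 1203.7 km.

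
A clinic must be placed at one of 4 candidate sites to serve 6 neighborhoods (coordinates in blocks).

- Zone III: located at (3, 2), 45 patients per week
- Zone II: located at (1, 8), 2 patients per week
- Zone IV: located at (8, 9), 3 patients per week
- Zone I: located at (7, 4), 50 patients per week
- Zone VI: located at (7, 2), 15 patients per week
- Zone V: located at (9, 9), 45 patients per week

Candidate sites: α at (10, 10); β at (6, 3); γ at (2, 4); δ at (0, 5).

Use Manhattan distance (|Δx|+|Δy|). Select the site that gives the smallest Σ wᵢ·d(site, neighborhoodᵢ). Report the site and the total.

Total weighted distance at each candidate:
  α (10, 10): total = 1411
  β (6, 3): total = 759
  γ (2, 4): total = 1073
  δ (0, 5): total = 1449
Minimum is at β with total 759 blocks.

β, total 759 blocks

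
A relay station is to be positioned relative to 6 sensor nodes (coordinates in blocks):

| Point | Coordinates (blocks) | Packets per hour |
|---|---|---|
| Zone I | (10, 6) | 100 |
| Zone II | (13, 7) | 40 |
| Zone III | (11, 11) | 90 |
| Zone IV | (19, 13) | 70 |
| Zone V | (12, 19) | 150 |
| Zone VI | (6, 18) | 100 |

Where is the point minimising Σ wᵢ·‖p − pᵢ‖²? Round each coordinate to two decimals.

(11.35, 13.51)

The minimiser of Σwᵢ‖p−pᵢ‖² is the weighted centroid p* = (Σwᵢpᵢ)/(Σwᵢ).
Σwᵢ = 550.
Σwᵢxᵢ = 100·10 + 40·13 + 90·11 + 70·19 + 150·12 + 100·6 = 6240.
Σwᵢyᵢ = 100·6 + 40·7 + 90·11 + 70·13 + 150·19 + 100·18 = 7430.
x* = 6240/550 = 11.35, y* = 7430/550 = 13.51.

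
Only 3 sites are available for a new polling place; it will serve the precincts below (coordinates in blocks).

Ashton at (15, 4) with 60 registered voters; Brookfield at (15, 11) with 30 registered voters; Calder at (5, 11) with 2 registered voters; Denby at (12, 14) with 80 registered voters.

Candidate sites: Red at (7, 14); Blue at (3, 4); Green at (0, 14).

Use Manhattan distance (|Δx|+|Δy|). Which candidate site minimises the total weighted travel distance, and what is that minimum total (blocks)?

Total weighted distance at each candidate:
  Red (7, 14): total = 1820
  Blue (3, 4): total = 2828
  Green (0, 14): total = 3016
Minimum is at Red with total 1820 blocks.

Red, total 1820 blocks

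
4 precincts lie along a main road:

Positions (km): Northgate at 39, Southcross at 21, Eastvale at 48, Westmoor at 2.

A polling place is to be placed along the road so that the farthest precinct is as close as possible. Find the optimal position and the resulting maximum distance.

The 1-center on a line is the midpoint of the two extreme points: leftmost at 2, rightmost at 48.
Optimal location = (2 + 48)/2 = 25; maximum distance = (48 − 2)/2 = 23.

location 25, max distance 23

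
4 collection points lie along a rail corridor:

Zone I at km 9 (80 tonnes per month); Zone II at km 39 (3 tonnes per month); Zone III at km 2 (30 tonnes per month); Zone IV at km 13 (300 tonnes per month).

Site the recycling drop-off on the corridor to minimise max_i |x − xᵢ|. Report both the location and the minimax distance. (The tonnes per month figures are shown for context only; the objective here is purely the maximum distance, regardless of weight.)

The 1-center on a line is the midpoint of the two extreme points: leftmost at 2, rightmost at 39.
Optimal location = (2 + 39)/2 = 20.5; maximum distance = (39 − 2)/2 = 18.5.

location 20.5, max distance 18.5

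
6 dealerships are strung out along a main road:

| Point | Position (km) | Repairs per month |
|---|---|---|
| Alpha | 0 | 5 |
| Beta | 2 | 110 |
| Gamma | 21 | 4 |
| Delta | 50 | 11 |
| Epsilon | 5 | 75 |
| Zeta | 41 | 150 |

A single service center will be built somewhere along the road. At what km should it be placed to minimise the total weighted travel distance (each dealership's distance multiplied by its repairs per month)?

x = 5

For a sum of weighted absolute distances on a line, the optimum is the weighted median (not the mean). Total weight W = 355; half-weight = 177.5.
Sort by position and accumulate weight:
  km 0 (Alpha, w=5) → cum 5
  km 2 (Beta, w=110) → cum 115
  km 5 (Epsilon, w=75) → cum 190  ≥ 177.5 → median here
  km 21 (Gamma, w=4) → cum 194
  km 41 (Zeta, w=150) → cum 344
  km 50 (Delta, w=11) → cum 355
Optimal location: km 5.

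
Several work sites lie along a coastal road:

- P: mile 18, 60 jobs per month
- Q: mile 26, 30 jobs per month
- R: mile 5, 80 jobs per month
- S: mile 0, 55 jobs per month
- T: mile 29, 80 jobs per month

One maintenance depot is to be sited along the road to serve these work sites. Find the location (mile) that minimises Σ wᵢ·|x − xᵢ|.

For a sum of weighted absolute distances on a line, the optimum is the weighted median (not the mean). Total weight W = 305; half-weight = 152.5.
Sort by position and accumulate weight:
  mile 0 (S, w=55) → cum 55
  mile 5 (R, w=80) → cum 135
  mile 18 (P, w=60) → cum 195  ≥ 152.5 → median here
  mile 26 (Q, w=30) → cum 225
  mile 29 (T, w=80) → cum 305
Optimal location: mile 18.

x = 18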